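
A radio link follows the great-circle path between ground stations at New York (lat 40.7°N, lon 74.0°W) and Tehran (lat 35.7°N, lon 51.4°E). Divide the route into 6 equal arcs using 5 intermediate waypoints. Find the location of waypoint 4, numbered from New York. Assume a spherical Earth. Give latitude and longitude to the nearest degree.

Convert each endpoint to a unit vector on the sphere (x = cos φ cos λ, y = cos φ sin λ, z = sin φ).
The central angle between the endpoints is δ = arccos(p₁·p₂) ≈ 1.547 rad (88.6°).
Interpolate at f = 4/6 with slerp weights a = sin((1−f)δ)/sin δ ≈ 0.493, b = sin(fδ)/sin δ ≈ 0.858.
p = a·p₁ + b·p₂ ≈ (0.538, 0.185, 0.822); φ = arcsin(p_z) ≈ 55.33°, λ = atan2(p_y, p_x) ≈ 19.00°.

≈ lat 55°N, lon 19°E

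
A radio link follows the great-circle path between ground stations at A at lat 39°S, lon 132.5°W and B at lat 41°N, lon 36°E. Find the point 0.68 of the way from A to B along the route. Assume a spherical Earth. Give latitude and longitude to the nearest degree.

Write both endpoints as unit vectors p₁, p₂ with components (cos φ cos λ, cos φ sin λ, sin φ).
The central angle between the endpoints is δ = arccos(p₁·p₂) ≈ 2.984 rad (171.0°).
Interpolate at f = 0.68 with slerp weights a = sin((1−f)δ)/sin δ ≈ 5.203, b = sin(fδ)/sin δ ≈ 5.716.
p = a·p₁ + b·p₂ ≈ (0.758, -0.445, 0.476); φ = arcsin(p_z) ≈ 28.41°, λ = atan2(p_y, p_x) ≈ -30.42°.

≈ lat 28°N, lon 30°W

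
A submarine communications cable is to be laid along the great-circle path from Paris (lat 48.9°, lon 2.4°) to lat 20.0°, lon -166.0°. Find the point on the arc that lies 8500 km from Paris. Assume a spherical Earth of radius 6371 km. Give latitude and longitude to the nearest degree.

Write both endpoints as unit vectors p₁, p₂ with components (cos φ cos λ, cos φ sin λ, sin φ).
The central angle between the endpoints is δ = arccos(p₁·p₂) ≈ 1.926 rad (110.3°). The total great-circle distance is δ·R ≈ 1.926 × 6371 ≈ 12268 km, so the target fraction is f = 8500/12268 ≈ 0.693.
Interpolate at f ≈ 0.693 with slerp weights a = sin((1−f)δ)/sin δ ≈ 0.595, b = sin(fδ)/sin δ ≈ 1.037.
p = a·p₁ + b·p₂ ≈ (-0.555, -0.219, 0.803); φ = arcsin(p_z) ≈ 53.38°, λ = atan2(p_y, p_x) ≈ -158.43°.

≈ lat 53°, lon -158°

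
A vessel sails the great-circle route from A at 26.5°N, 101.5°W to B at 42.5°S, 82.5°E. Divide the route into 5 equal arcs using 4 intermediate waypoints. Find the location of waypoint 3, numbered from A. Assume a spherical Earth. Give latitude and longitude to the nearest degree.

≈ 69°S, 132°W

From cos δ = sin φ₁ sin φ₂ + cos φ₁ cos φ₂ cos Δλ, the central angle is δ ≈ 2.857 rad (163.7°).
Interpolate at f = 3/5 with slerp weights a = sin((1−f)δ)/sin δ ≈ 3.235, b = sin(fδ)/sin δ ≈ 3.520.
p = a·p₁ + b·p₂ ≈ (-0.239, -0.264, -0.934); φ = arcsin(p_z) ≈ -69.15°, λ = atan2(p_y, p_x) ≈ -132.07°.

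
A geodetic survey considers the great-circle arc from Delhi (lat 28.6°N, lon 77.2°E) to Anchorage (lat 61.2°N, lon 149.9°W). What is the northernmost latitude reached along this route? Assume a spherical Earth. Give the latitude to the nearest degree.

≈ 72°N

The great circle lies in the plane with unit normal n̂ = (p₁ × p₂)/|p₁ × p₂|.
Here n̂_z ≈ +0.313; the vertex latitude is φ_max = arccos|n̂_z| ≈ 71.8°.
Check via Clairaut: cos φ_max = |cos φ₁| · sin C = cos(28.6°)·sin(20.9°) ≈ 0.313, again giving ≈ 71.8°.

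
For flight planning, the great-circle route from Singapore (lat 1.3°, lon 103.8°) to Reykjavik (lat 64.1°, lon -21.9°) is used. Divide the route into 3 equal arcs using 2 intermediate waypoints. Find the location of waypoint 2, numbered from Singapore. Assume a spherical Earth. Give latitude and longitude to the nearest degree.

≈ lat 61°, lon 59°

From cos δ = sin φ₁ sin φ₂ + cos φ₁ cos φ₂ cos Δλ, the central angle is δ ≈ 1.807 rad (103.6°).
Interpolate at f = 2/3 with slerp weights a = sin((1−f)δ)/sin δ ≈ 0.583, b = sin(fδ)/sin δ ≈ 0.961.
p = a·p₁ + b·p₂ ≈ (0.250, 0.409, 0.877); φ = arcsin(p_z) ≈ 61.32°, λ = atan2(p_y, p_x) ≈ 58.56°.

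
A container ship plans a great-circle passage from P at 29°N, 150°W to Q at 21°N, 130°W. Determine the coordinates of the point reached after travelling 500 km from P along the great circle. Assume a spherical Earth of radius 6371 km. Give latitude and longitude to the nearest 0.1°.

≈ 27.4°N, 145.2°W

The haversine formula gives a central angle δ ≈ 0.345 rad (19.8°) between the endpoints. The total great-circle distance is δ·R ≈ 0.345 × 6371 ≈ 2199 km, so the target fraction is f = 500/2199 ≈ 0.227.
Interpolate at f ≈ 0.227 with slerp weights a = sin((1−f)δ)/sin δ ≈ 0.779, b = sin(fδ)/sin δ ≈ 0.232.
p = a·p₁ + b·p₂ ≈ (-0.729, -0.506, 0.461); φ = arcsin(p_z) ≈ 27.43°, λ = atan2(p_y, p_x) ≈ -145.22°.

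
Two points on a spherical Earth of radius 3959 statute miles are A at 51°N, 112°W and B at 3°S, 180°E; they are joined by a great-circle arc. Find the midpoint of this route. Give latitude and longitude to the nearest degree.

Convert each endpoint to a unit vector on the sphere (x = cos φ cos λ, y = cos φ sin λ, z = sin φ).
The central angle between the endpoints is δ = arccos(p₁·p₂) ≈ 1.375 rad (78.8°).
Interpolate at f = 1/2 with slerp weights a = sin((1−f)δ)/sin δ ≈ 0.647, b = sin(fδ)/sin δ ≈ 0.647.
p = a·p₁ + b·p₂ ≈ (-0.799, -0.377, 0.469); φ = arcsin(p_z) ≈ 27.96°, λ = atan2(p_y, p_x) ≈ -154.70°.

≈ 28°N, 155°W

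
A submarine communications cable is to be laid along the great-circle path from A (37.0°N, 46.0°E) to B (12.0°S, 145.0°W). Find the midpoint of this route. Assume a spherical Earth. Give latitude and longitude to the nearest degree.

≈ (58°N, 177°E)

Write both endpoints as unit vectors p₁, p₂ with components (cos φ cos λ, cos φ sin λ, sin φ).
The central angle between the endpoints is δ = arccos(p₁·p₂) ≈ 2.672 rad (153.1°).
Interpolate at f = 1/2 with slerp weights a = sin((1−f)δ)/sin δ ≈ 2.151, b = sin(fδ)/sin δ ≈ 2.151.
p = a·p₁ + b·p₂ ≈ (-0.530, 0.029, 0.847); φ = arcsin(p_z) ≈ 57.93°, λ = atan2(p_y, p_x) ≈ 176.88°.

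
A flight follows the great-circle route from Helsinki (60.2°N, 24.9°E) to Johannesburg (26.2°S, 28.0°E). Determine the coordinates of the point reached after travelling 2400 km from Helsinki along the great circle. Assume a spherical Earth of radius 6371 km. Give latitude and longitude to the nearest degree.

≈ (39°N, 26°E)

The haversine formula gives a central angle δ ≈ 1.509 rad (86.4°) between the endpoints. The total great-circle distance is δ·R ≈ 1.509 × 6371 ≈ 9611 km, so the target fraction is f = 2400/9611 ≈ 0.250.
Interpolate at f ≈ 0.250 with slerp weights a = sin((1−f)δ)/sin δ ≈ 0.907, b = sin(fδ)/sin δ ≈ 0.369.
p = a·p₁ + b·p₂ ≈ (0.701, 0.345, 0.624); φ = arcsin(p_z) ≈ 38.63°, λ = atan2(p_y, p_x) ≈ 26.21°.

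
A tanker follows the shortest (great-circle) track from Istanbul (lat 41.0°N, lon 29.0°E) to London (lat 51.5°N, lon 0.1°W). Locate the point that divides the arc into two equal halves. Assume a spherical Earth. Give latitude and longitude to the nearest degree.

Convert each endpoint to a unit vector on the sphere (x = cos φ cos λ, y = cos φ sin λ, z = sin φ).
The central angle between the endpoints is δ = arccos(p₁·p₂) ≈ 0.393 rad (22.5°).
Interpolate at f = 1/2 with slerp weights a = sin((1−f)δ)/sin δ ≈ 0.510, b = sin(fδ)/sin δ ≈ 0.510.
p = a·p₁ + b·p₂ ≈ (0.654, 0.186, 0.733); φ = arcsin(p_z) ≈ 47.17°, λ = atan2(p_y, p_x) ≈ 15.88°.

≈ lat 47°N, lon 16°E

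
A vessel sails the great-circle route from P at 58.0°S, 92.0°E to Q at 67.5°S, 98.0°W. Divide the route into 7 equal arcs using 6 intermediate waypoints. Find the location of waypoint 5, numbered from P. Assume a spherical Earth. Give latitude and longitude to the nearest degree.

≈ 83°S, 112°W

Write both endpoints as unit vectors p₁, p₂ with components (cos φ cos λ, cos φ sin λ, sin φ).
The central angle between the endpoints is δ = arccos(p₁·p₂) ≈ 0.947 rad (54.3°).
Interpolate at f = 5/7 with slerp weights a = sin((1−f)δ)/sin δ ≈ 0.329, b = sin(fδ)/sin δ ≈ 0.771.
p = a·p₁ + b·p₂ ≈ (-0.047, -0.118, -0.992); φ = arcsin(p_z) ≈ -82.71°, λ = atan2(p_y, p_x) ≈ -111.81°.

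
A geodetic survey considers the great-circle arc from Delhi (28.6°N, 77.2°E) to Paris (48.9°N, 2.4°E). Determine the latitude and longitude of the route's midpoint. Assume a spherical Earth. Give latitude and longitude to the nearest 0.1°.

Write both endpoints as unit vectors p₁, p₂ with components (cos φ cos λ, cos φ sin λ, sin φ).
The central angle between the endpoints is δ = arccos(p₁·p₂) ≈ 1.033 rad (59.2°).
Interpolate at f = 1/2 with slerp weights a = sin((1−f)δ)/sin δ ≈ 0.575, b = sin(fδ)/sin δ ≈ 0.575.
p = a·p₁ + b·p₂ ≈ (0.490, 0.508, 0.709); φ = arcsin(p_z) ≈ 45.12°, λ = atan2(p_y, p_x) ≈ 46.07°.

≈ 45.1°N, 46.1°E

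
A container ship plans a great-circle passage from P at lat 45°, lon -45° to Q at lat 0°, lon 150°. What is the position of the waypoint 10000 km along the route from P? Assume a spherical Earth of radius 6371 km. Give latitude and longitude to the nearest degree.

≈ lat 41°, lon 163°

From cos δ = sin φ₁ sin φ₂ + cos φ₁ cos φ₂ cos Δλ, the central angle is δ ≈ 2.323 rad (133.1°). The total great-circle distance is δ·R ≈ 2.323 × 6371 ≈ 14798 km, so the target fraction is f = 10000/14798 ≈ 0.676.
Interpolate at f ≈ 0.676 with slerp weights a = sin((1−f)δ)/sin δ ≈ 0.936, b = sin(fδ)/sin δ ≈ 1.369.
p = a·p₁ + b·p₂ ≈ (-0.718, 0.216, 0.662); φ = arcsin(p_z) ≈ 41.46°, λ = atan2(p_y, p_x) ≈ 163.22°.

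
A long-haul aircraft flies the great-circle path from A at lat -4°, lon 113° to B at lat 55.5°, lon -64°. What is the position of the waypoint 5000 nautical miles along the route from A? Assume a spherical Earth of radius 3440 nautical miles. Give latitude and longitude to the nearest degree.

The haversine formula gives a central angle δ ≈ 2.242 rad (128.4°) between the endpoints. The total great-circle distance is δ·R ≈ 2.242 × 3440 ≈ 7712 nmi, so the target fraction is f = 5000/7712 ≈ 0.648.
Interpolate at f ≈ 0.648 with slerp weights a = sin((1−f)δ)/sin δ ≈ 0.905, b = sin(fδ)/sin δ ≈ 1.268.
p = a·p₁ + b·p₂ ≈ (-0.038, 0.186, 0.982); φ = arcsin(p_z) ≈ 79.06°, λ = atan2(p_y, p_x) ≈ 101.57°.

≈ lat 79°, lon 102°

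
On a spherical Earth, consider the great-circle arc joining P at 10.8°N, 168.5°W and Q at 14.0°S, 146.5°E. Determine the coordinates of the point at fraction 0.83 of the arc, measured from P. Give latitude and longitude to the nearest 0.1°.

≈ 10.0°S, 154.4°E

Write both endpoints as unit vectors p₁, p₂ with components (cos φ cos λ, cos φ sin λ, sin φ).
The central angle between the endpoints is δ = arccos(p₁·p₂) ≈ 0.891 rad (51.1°).
Interpolate at f = 0.83 with slerp weights a = sin((1−f)δ)/sin δ ≈ 0.194, b = sin(fδ)/sin δ ≈ 0.867.
p = a·p₁ + b·p₂ ≈ (-0.888, 0.426, -0.173); φ = arcsin(p_z) ≈ -9.98°, λ = atan2(p_y, p_x) ≈ 154.36°.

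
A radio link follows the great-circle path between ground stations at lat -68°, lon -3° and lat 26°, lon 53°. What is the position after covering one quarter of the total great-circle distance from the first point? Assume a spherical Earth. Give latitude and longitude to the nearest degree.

≈ lat -47°, lon 26°

The haversine formula gives a central angle δ ≈ 1.791 rad (102.6°) between the endpoints.
Interpolate at f = 1/4 with slerp weights a = sin((1−f)δ)/sin δ ≈ 0.998, b = sin(fδ)/sin δ ≈ 0.444.
p = a·p₁ + b·p₂ ≈ (0.613, 0.299, -0.731); φ = arcsin(p_z) ≈ -46.98°, λ = atan2(p_y, p_x) ≈ 25.98°.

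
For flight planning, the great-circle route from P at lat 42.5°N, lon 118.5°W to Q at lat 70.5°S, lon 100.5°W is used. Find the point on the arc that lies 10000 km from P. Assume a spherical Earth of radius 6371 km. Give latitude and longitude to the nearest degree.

≈ lat 47°S, lon 109°W

Write both endpoints as unit vectors p₁, p₂ with components (cos φ cos λ, cos φ sin λ, sin φ).
The central angle between the endpoints is δ = arccos(p₁·p₂) ≈ 1.985 rad (113.8°). The total great-circle distance is δ·R ≈ 1.985 × 6371 ≈ 12649 km, so the target fraction is f = 10000/12649 ≈ 0.791.
Interpolate at f ≈ 0.791 with slerp weights a = sin((1−f)δ)/sin δ ≈ 0.441, b = sin(fδ)/sin δ ≈ 1.093.
p = a·p₁ + b·p₂ ≈ (-0.222, -0.644, -0.732); φ = arcsin(p_z) ≈ -47.04°, λ = atan2(p_y, p_x) ≈ -108.98°.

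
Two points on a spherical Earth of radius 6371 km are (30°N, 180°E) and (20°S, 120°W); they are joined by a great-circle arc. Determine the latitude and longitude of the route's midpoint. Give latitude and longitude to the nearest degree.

Convert each endpoint to a unit vector on the sphere (x = cos φ cos λ, y = cos φ sin λ, z = sin φ).
The central angle between the endpoints is δ = arccos(p₁·p₂) ≈ 1.333 rad (76.4°).
Interpolate at f = 1/2 with slerp weights a = sin((1−f)δ)/sin δ ≈ 0.636, b = sin(fδ)/sin δ ≈ 0.636.
p = a·p₁ + b·p₂ ≈ (-0.850, -0.518, 0.100); φ = arcsin(p_z) ≈ 5.77°, λ = atan2(p_y, p_x) ≈ -148.65°.

≈ (6°N, 149°W)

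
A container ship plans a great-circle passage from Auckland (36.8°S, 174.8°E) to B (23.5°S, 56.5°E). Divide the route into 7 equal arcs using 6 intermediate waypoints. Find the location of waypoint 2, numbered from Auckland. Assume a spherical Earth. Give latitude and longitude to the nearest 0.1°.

≈ (48.3°S, 140.4°E)

Write both endpoints as unit vectors p₁, p₂ with components (cos φ cos λ, cos φ sin λ, sin φ).
The central angle between the endpoints is δ = arccos(p₁·p₂) ≈ 1.680 rad (96.3°).
Interpolate at f = 2/7 with slerp weights a = sin((1−f)δ)/sin δ ≈ 0.938, b = sin(fδ)/sin δ ≈ 0.465.
p = a·p₁ + b·p₂ ≈ (-0.513, 0.423, -0.747); φ = arcsin(p_z) ≈ -48.33°, λ = atan2(p_y, p_x) ≈ 140.45°.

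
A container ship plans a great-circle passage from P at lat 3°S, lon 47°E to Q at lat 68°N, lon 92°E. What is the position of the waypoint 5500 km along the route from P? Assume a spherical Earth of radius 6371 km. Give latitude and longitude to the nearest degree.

≈ lat 44°N, lon 64°E

Convert each endpoint to a unit vector on the sphere (x = cos φ cos λ, y = cos φ sin λ, z = sin φ).
The central angle between the endpoints is δ = arccos(p₁·p₂) ≈ 1.353 rad (77.5°). The total great-circle distance is δ·R ≈ 1.353 × 6371 ≈ 8620 km, so the target fraction is f = 5500/8620 ≈ 0.638.
Interpolate at f ≈ 0.638 with slerp weights a = sin((1−f)δ)/sin δ ≈ 0.482, b = sin(fδ)/sin δ ≈ 0.778.
p = a·p₁ + b·p₂ ≈ (0.318, 0.643, 0.696); φ = arcsin(p_z) ≈ 44.14°, λ = atan2(p_y, p_x) ≈ 63.70°.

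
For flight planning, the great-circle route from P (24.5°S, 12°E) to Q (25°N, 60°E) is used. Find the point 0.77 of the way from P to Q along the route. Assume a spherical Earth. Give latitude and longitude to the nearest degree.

≈ (14°N, 48°E)

Write both endpoints as unit vectors p₁, p₂ with components (cos φ cos λ, cos φ sin λ, sin φ).
The central angle between the endpoints is δ = arccos(p₁·p₂) ≈ 1.185 rad (67.9°).
Interpolate at f = 0.77 with slerp weights a = sin((1−f)δ)/sin δ ≈ 0.291, b = sin(fδ)/sin δ ≈ 0.854.
p = a·p₁ + b·p₂ ≈ (0.645, 0.725, 0.240); φ = arcsin(p_z) ≈ 13.91°, λ = atan2(p_y, p_x) ≈ 48.32°.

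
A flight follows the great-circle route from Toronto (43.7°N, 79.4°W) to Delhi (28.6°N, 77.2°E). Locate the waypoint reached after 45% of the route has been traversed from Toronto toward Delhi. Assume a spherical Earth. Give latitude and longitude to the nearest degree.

≈ (75°N, 6°E)

Write both endpoints as unit vectors p₁, p₂ with components (cos φ cos λ, cos φ sin λ, sin φ).
The central angle between the endpoints is δ = arccos(p₁·p₂) ≈ 1.825 rad (104.6°).
Interpolate at f = 0.45 with slerp weights a = sin((1−f)δ)/sin δ ≈ 0.872, b = sin(fδ)/sin δ ≈ 0.756.
p = a·p₁ + b·p₂ ≈ (0.263, 0.028, 0.964); φ = arcsin(p_z) ≈ 74.66°, λ = atan2(p_y, p_x) ≈ 6.12°.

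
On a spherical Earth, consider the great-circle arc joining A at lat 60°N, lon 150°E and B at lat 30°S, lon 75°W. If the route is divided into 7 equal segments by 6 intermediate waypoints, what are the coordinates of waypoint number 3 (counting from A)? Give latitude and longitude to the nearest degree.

≈ lat 39°N, lon 116°W

From cos δ = sin φ₁ sin φ₂ + cos φ₁ cos φ₂ cos Δλ, the central angle is δ ≈ 2.403 rad (137.7°).
Interpolate at f = 3/7 with slerp weights a = sin((1−f)δ)/sin δ ≈ 1.456, b = sin(fδ)/sin δ ≈ 1.273.
p = a·p₁ + b·p₂ ≈ (-0.345, -0.701, 0.624); φ = arcsin(p_z) ≈ 38.64°, λ = atan2(p_y, p_x) ≈ -116.22°.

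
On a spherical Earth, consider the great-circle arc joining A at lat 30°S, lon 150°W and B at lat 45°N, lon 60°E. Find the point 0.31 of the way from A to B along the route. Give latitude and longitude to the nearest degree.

≈ lat 4°N, lon 176°E

Write both endpoints as unit vectors p₁, p₂ with components (cos φ cos λ, cos φ sin λ, sin φ).
The central angle between the endpoints is δ = arccos(p₁·p₂) ≈ 2.655 rad (152.1°).
Interpolate at f = 0.31 with slerp weights a = sin((1−f)δ)/sin δ ≈ 2.066, b = sin(fδ)/sin δ ≈ 1.568.
p = a·p₁ + b·p₂ ≈ (-0.995, 0.066, 0.076); φ = arcsin(p_z) ≈ 4.34°, λ = atan2(p_y, p_x) ≈ 176.23°.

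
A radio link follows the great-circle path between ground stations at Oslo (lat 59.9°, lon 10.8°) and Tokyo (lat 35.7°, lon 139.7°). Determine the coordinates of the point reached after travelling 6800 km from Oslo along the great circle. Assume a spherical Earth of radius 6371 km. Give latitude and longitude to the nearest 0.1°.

≈ lat 48.6°, lon 131.0°

Convert each endpoint to a unit vector on the sphere (x = cos φ cos λ, y = cos φ sin λ, z = sin φ).
The central angle between the endpoints is δ = arccos(p₁·p₂) ≈ 1.319 rad (75.6°). The total great-circle distance is δ·R ≈ 1.319 × 6371 ≈ 8404 km, so the target fraction is f = 6800/8404 ≈ 0.809.
Interpolate at f ≈ 0.809 with slerp weights a = sin((1−f)δ)/sin δ ≈ 0.257, b = sin(fδ)/sin δ ≈ 0.904.
p = a·p₁ + b·p₂ ≈ (-0.433, 0.499, 0.750); φ = arcsin(p_z) ≈ 48.61°, λ = atan2(p_y, p_x) ≈ 130.97°.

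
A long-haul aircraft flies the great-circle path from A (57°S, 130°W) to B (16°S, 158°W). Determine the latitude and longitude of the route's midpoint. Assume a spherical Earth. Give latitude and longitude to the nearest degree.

≈ (37°S, 148°W)

Write both endpoints as unit vectors p₁, p₂ with components (cos φ cos λ, cos φ sin λ, sin φ).
The central angle between the endpoints is δ = arccos(p₁·p₂) ≈ 0.805 rad (46.1°).
Interpolate at f = 1/2 with slerp weights a = sin((1−f)δ)/sin δ ≈ 0.543, b = sin(fδ)/sin δ ≈ 0.543.
p = a·p₁ + b·p₂ ≈ (-0.675, -0.422, -0.605); φ = arcsin(p_z) ≈ -37.26°, λ = atan2(p_y, p_x) ≈ -147.95°.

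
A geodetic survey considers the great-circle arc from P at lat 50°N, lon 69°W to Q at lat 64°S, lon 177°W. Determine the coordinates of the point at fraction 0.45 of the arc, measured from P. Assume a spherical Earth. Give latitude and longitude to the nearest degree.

Write both endpoints as unit vectors p₁, p₂ with components (cos φ cos λ, cos φ sin λ, sin φ).
The central angle between the endpoints is δ = arccos(p₁·p₂) ≈ 2.458 rad (140.9°).
Interpolate at f = 0.45 with slerp weights a = sin((1−f)δ)/sin δ ≈ 1.546, b = sin(fδ)/sin δ ≈ 1.416.
p = a·p₁ + b·p₂ ≈ (-0.264, -0.961, -0.088); φ = arcsin(p_z) ≈ -5.07°, λ = atan2(p_y, p_x) ≈ -105.36°.

≈ lat 5°S, lon 105°W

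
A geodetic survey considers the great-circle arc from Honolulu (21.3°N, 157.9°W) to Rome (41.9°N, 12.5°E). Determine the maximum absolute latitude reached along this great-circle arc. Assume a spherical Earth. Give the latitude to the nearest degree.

≈ 83°N

The great circle lies in the plane with unit normal n̂ = (p₁ × p₂)/|p₁ × p₂|.
Here n̂_z ≈ +0.129; the vertex latitude is φ_max = arccos|n̂_z| ≈ 82.6°.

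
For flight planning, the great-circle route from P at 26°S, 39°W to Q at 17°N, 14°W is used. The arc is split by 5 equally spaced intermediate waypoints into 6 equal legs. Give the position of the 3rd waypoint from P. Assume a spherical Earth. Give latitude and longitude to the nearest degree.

≈ 5°S, 26°W

From cos δ = sin φ₁ sin φ₂ + cos φ₁ cos φ₂ cos Δλ, the central angle is δ ≈ 0.862 rad (49.4°).
Interpolate at f = 3/6 with slerp weights a = sin((1−f)δ)/sin δ ≈ 0.550, b = sin(fδ)/sin δ ≈ 0.550.
p = a·p₁ + b·p₂ ≈ (0.895, -0.439, -0.080); φ = arcsin(p_z) ≈ -4.61°, λ = atan2(p_y, p_x) ≈ -26.11°.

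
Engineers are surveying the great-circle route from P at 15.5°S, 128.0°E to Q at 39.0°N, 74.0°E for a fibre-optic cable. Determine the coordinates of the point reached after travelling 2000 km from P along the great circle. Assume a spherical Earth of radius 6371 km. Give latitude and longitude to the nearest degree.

Write both endpoints as unit vectors p₁, p₂ with components (cos φ cos λ, cos φ sin λ, sin φ).
The central angle between the endpoints is δ = arccos(p₁·p₂) ≈ 1.295 rad (74.2°). The total great-circle distance is δ·R ≈ 1.295 × 6371 ≈ 8252 km, so the target fraction is f = 2000/8252 ≈ 0.242.
Interpolate at f ≈ 0.242 with slerp weights a = sin((1−f)δ)/sin δ ≈ 0.864, b = sin(fδ)/sin δ ≈ 0.321.
p = a·p₁ + b·p₂ ≈ (-0.444, 0.896, -0.029); φ = arcsin(p_z) ≈ -1.66°, λ = atan2(p_y, p_x) ≈ 116.36°.

≈ 2°S, 116°E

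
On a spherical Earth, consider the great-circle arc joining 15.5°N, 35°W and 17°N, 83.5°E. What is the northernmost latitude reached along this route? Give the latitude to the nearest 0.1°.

≈ 29.7°N

The great circle lies in the plane with unit normal n̂ = (p₁ × p₂)/|p₁ × p₂|.
Here n̂_z ≈ +0.869; the vertex latitude is φ_max = arccos|n̂_z| ≈ 29.7°.
Check via Clairaut: cos φ_max = |cos φ₁| · sin C = cos(15.5°)·sin(64.3°) ≈ 0.869, again giving ≈ 29.7°.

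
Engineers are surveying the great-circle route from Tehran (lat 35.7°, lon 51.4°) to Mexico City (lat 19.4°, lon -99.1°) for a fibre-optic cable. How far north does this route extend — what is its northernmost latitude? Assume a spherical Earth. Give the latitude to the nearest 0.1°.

≈ 64.7°

The great circle lies in the plane with unit normal n̂ = (p₁ × p₂)/|p₁ × p₂|.
Here n̂_z ≈ -0.428; the vertex latitude is φ_max = arccos|n̂_z| ≈ 64.7°.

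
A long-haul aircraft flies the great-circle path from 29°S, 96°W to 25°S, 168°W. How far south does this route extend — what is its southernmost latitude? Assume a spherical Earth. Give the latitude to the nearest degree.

≈ 32°S

The great circle lies in the plane with unit normal n̂ = (p₁ × p₂)/|p₁ × p₂|.
Here n̂_z ≈ -0.844; the vertex latitude is φ_max = arccos|n̂_z| ≈ 32.4°.
Check via Clairaut: cos φ_max = |cos φ₁| · sin C = cos(29.0°)·sin(105.2°) ≈ 0.844, again giving ≈ 32.4°.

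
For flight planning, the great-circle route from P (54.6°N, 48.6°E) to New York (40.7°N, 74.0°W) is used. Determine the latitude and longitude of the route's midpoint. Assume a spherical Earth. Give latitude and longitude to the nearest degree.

Write both endpoints as unit vectors p₁, p₂ with components (cos φ cos λ, cos φ sin λ, sin φ).
The central angle between the endpoints is δ = arccos(p₁·p₂) ≈ 1.271 rad (72.8°).
Interpolate at f = 1/2 with slerp weights a = sin((1−f)δ)/sin δ ≈ 0.621, b = sin(fδ)/sin δ ≈ 0.621.
p = a·p₁ + b·p₂ ≈ (0.368, -0.183, 0.912); φ = arcsin(p_z) ≈ 65.74°, λ = atan2(p_y, p_x) ≈ -26.43°.

≈ (66°N, 26°W)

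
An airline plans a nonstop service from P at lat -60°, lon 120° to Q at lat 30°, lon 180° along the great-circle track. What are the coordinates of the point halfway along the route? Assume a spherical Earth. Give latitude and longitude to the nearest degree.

Write both endpoints as unit vectors p₁, p₂ with components (cos φ cos λ, cos φ sin λ, sin φ).
The central angle between the endpoints is δ = arccos(p₁·p₂) ≈ 1.789 rad (102.5°).
Interpolate at f = 1/2 with slerp weights a = sin((1−f)δ)/sin δ ≈ 0.799, b = sin(fδ)/sin δ ≈ 0.799.
p = a·p₁ + b·p₂ ≈ (-0.892, 0.346, -0.292); φ = arcsin(p_z) ≈ -17.00°, λ = atan2(p_y, p_x) ≈ 158.79°.

≈ lat -17°, lon 159°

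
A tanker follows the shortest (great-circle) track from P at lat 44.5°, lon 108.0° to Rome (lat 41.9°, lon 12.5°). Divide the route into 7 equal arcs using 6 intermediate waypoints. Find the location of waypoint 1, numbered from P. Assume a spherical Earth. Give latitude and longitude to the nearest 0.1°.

Write both endpoints as unit vectors p₁, p₂ with components (cos φ cos λ, cos φ sin λ, sin φ).
The central angle between the endpoints is δ = arccos(p₁·p₂) ≈ 1.140 rad (65.3°).
Interpolate at f = 1/7 with slerp weights a = sin((1−f)δ)/sin δ ≈ 0.912, b = sin(fδ)/sin δ ≈ 0.178.
p = a·p₁ + b·p₂ ≈ (-0.071, 0.648, 0.759); φ = arcsin(p_z) ≈ 49.34°, λ = atan2(p_y, p_x) ≈ 96.29°.

≈ lat 49.3°, lon 96.3°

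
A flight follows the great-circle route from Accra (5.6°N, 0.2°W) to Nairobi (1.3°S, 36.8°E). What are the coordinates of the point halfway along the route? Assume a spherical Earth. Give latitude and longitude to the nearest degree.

≈ 2°N, 18°E

Convert each endpoint to a unit vector on the sphere (x = cos φ cos λ, y = cos φ sin λ, z = sin φ).
The central angle between the endpoints is δ = arccos(p₁·p₂) ≈ 0.656 rad (37.6°).
Interpolate at f = 1/2 with slerp weights a = sin((1−f)δ)/sin δ ≈ 0.528, b = sin(fδ)/sin δ ≈ 0.528.
p = a·p₁ + b·p₂ ≈ (0.948, 0.314, 0.040); φ = arcsin(p_z) ≈ 2.27°, λ = atan2(p_y, p_x) ≈ 18.34°.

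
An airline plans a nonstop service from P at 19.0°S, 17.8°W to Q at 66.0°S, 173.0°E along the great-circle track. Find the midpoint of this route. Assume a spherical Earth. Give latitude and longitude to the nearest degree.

≈ 66°S, 26°W

Convert each endpoint to a unit vector on the sphere (x = cos φ cos λ, y = cos φ sin λ, z = sin φ).
The central angle between the endpoints is δ = arccos(p₁·p₂) ≈ 1.651 rad (94.6°).
Interpolate at f = 1/2 with slerp weights a = sin((1−f)δ)/sin δ ≈ 0.737, b = sin(fδ)/sin δ ≈ 0.737.
p = a·p₁ + b·p₂ ≈ (0.366, -0.177, -0.914); φ = arcsin(p_z) ≈ -66.02°, λ = atan2(p_y, p_x) ≈ -25.75°.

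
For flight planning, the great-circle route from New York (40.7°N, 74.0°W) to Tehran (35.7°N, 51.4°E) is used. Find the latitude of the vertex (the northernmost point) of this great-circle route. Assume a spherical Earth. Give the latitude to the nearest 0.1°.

The great circle lies in the plane with unit normal n̂ = (p₁ × p₂)/|p₁ × p₂|.
Here n̂_z ≈ +0.502; the vertex latitude is φ_max = arccos|n̂_z| ≈ 59.9°.

≈ 59.9°N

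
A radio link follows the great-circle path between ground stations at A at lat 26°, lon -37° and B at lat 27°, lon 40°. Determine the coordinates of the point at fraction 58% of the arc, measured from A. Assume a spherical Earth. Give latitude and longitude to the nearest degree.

Convert each endpoint to a unit vector on the sphere (x = cos φ cos λ, y = cos φ sin λ, z = sin φ).
The central angle between the endpoints is δ = arccos(p₁·p₂) ≈ 1.182 rad (67.7°).
Interpolate at f = 0.58 with slerp weights a = sin((1−f)δ)/sin δ ≈ 0.515, b = sin(fδ)/sin δ ≈ 0.684.
p = a·p₁ + b·p₂ ≈ (0.836, 0.113, 0.536); φ = arcsin(p_z) ≈ 32.43°, λ = atan2(p_y, p_x) ≈ 7.72°.

≈ lat 32°, lon 8°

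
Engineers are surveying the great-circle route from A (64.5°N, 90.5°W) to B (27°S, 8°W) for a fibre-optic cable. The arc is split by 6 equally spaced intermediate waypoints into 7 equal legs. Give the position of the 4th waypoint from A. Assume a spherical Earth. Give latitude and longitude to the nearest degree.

≈ (16°N, 29°W)

Convert each endpoint to a unit vector on the sphere (x = cos φ cos λ, y = cos φ sin λ, z = sin φ).
The central angle between the endpoints is δ = arccos(p₁·p₂) ≈ 1.939 rad (111.1°).
Interpolate at f = 4/7 with slerp weights a = sin((1−f)δ)/sin δ ≈ 0.792, b = sin(fδ)/sin δ ≈ 0.959.
p = a·p₁ + b·p₂ ≈ (0.843, -0.460, 0.279); φ = arcsin(p_z) ≈ 16.20°, λ = atan2(p_y, p_x) ≈ -28.60°.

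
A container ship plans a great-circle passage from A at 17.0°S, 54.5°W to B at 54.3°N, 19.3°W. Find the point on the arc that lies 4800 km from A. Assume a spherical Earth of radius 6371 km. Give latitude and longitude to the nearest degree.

Convert each endpoint to a unit vector on the sphere (x = cos φ cos λ, y = cos φ sin λ, z = sin φ).
The central angle between the endpoints is δ = arccos(p₁·p₂) ≈ 1.350 rad (77.4°). The total great-circle distance is δ·R ≈ 1.350 × 6371 ≈ 8604 km, so the target fraction is f = 4800/8604 ≈ 0.558.
Interpolate at f ≈ 0.558 with slerp weights a = sin((1−f)δ)/sin δ ≈ 0.576, b = sin(fδ)/sin δ ≈ 0.701.
p = a·p₁ + b·p₂ ≈ (0.706, -0.584, 0.401); φ = arcsin(p_z) ≈ 23.63°, λ = atan2(p_y, p_x) ≈ -39.58°.

≈ 24°N, 40°W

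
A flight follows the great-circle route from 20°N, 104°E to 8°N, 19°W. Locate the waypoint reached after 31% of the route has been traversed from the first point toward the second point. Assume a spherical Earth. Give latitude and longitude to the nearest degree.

≈ 28°N, 65°E

From cos δ = sin φ₁ sin φ₂ + cos φ₁ cos φ₂ cos Δλ, the central angle is δ ≈ 2.048 rad (117.3°).
Interpolate at f = 0.31 with slerp weights a = sin((1−f)δ)/sin δ ≈ 1.112, b = sin(fδ)/sin δ ≈ 0.668.
p = a·p₁ + b·p₂ ≈ (0.372, 0.798, 0.473); φ = arcsin(p_z) ≈ 28.24°, λ = atan2(p_y, p_x) ≈ 65.00°.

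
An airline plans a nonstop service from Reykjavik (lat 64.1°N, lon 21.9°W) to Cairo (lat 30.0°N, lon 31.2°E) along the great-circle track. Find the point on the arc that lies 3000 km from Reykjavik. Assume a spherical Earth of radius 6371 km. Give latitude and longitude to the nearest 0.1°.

≈ lat 47.3°N, lon 17.1°E

The haversine formula gives a central angle δ ≈ 0.827 rad (47.4°) between the endpoints. The total great-circle distance is δ·R ≈ 0.827 × 6371 ≈ 5270 km, so the target fraction is f = 3000/5270 ≈ 0.569.
Interpolate at f ≈ 0.569 with slerp weights a = sin((1−f)δ)/sin δ ≈ 0.474, b = sin(fδ)/sin δ ≈ 0.616.
p = a·p₁ + b·p₂ ≈ (0.649, 0.199, 0.735); φ = arcsin(p_z) ≈ 47.27°, λ = atan2(p_y, p_x) ≈ 17.08°.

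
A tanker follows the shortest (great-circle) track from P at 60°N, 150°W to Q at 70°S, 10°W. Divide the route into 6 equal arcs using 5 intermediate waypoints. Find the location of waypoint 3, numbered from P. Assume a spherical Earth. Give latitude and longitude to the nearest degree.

≈ 13°S, 107°W

From cos δ = sin φ₁ sin φ₂ + cos φ₁ cos φ₂ cos Δλ, the central angle is δ ≈ 2.808 rad (160.9°).
Interpolate at f = 3/6 with slerp weights a = sin((1−f)δ)/sin δ ≈ 3.010, b = sin(fδ)/sin δ ≈ 3.010.
p = a·p₁ + b·p₂ ≈ (-0.289, -0.931, -0.222); φ = arcsin(p_z) ≈ -12.81°, λ = atan2(p_y, p_x) ≈ -107.27°.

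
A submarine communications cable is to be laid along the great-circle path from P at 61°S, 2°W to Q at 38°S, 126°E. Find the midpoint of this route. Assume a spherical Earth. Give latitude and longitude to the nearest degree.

The haversine formula gives a central angle δ ≈ 1.263 rad (72.3°) between the endpoints.
Interpolate at f = 1/2 with slerp weights a = sin((1−f)δ)/sin δ ≈ 0.619, b = sin(fδ)/sin δ ≈ 0.619.
p = a·p₁ + b·p₂ ≈ (0.013, 0.384, -0.923); φ = arcsin(p_z) ≈ -67.38°, λ = atan2(p_y, p_x) ≈ 88.03°.

≈ 67°S, 88°E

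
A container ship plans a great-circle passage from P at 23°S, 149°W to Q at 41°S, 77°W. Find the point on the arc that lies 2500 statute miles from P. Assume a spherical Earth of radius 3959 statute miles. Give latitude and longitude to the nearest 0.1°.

≈ 39.1°S, 110.7°W

From cos δ = sin φ₁ sin φ₂ + cos φ₁ cos φ₂ cos Δλ, the central angle is δ ≈ 1.080 rad (61.9°). The total great-circle distance is δ·R ≈ 1.080 × 3959 ≈ 4277 mi, so the target fraction is f = 2500/4277 ≈ 0.585.
Interpolate at f ≈ 0.585 with slerp weights a = sin((1−f)δ)/sin δ ≈ 0.492, b = sin(fδ)/sin δ ≈ 0.669.
p = a·p₁ + b·p₂ ≈ (-0.275, -0.725, -0.631); φ = arcsin(p_z) ≈ -39.14°, λ = atan2(p_y, p_x) ≈ -110.73°.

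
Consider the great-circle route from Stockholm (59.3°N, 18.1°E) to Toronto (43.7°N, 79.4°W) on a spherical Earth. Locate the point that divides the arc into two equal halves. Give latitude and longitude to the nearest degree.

≈ (62°N, 42°W)

Convert each endpoint to a unit vector on the sphere (x = cos φ cos λ, y = cos φ sin λ, z = sin φ).
The central angle between the endpoints is δ = arccos(p₁·p₂) ≈ 0.993 rad (56.9°).
Interpolate at f = 1/2 with slerp weights a = sin((1−f)δ)/sin δ ≈ 0.569, b = sin(fδ)/sin δ ≈ 0.569.
p = a·p₁ + b·p₂ ≈ (0.352, -0.314, 0.882); φ = arcsin(p_z) ≈ 61.88°, λ = atan2(p_y, p_x) ≈ -41.76°.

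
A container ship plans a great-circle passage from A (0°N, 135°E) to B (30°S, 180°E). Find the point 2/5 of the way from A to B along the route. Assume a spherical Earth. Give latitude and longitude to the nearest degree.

≈ (13°S, 151°E)

Convert each endpoint to a unit vector on the sphere (x = cos φ cos λ, y = cos φ sin λ, z = sin φ).
The central angle between the endpoints is δ = arccos(p₁·p₂) ≈ 0.912 rad (52.2°).
Interpolate at f = 2/5 with slerp weights a = sin((1−f)δ)/sin δ ≈ 0.658, b = sin(fδ)/sin δ ≈ 0.451.
p = a·p₁ + b·p₂ ≈ (-0.856, 0.465, -0.226); φ = arcsin(p_z) ≈ -13.04°, λ = atan2(p_y, p_x) ≈ 151.47°.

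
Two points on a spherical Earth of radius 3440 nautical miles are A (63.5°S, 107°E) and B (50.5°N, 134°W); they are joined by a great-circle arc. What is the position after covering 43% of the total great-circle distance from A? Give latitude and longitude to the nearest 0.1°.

Convert each endpoint to a unit vector on the sphere (x = cos φ cos λ, y = cos φ sin λ, z = sin φ).
The central angle between the endpoints is δ = arccos(p₁·p₂) ≈ 2.547 rad (145.9°).
Interpolate at f = 0.43 with slerp weights a = sin((1−f)δ)/sin δ ≈ 1.771, b = sin(fδ)/sin δ ≈ 1.586.
p = a·p₁ + b·p₂ ≈ (-0.932, 0.030, -0.362); φ = arcsin(p_z) ≈ -21.20°, λ = atan2(p_y, p_x) ≈ 178.14°.

≈ (21.2°S, 178.1°E)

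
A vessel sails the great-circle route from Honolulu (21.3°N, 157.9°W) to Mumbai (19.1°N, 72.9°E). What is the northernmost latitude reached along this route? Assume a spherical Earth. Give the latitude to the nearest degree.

≈ 41°N

The great circle lies in the plane with unit normal n̂ = (p₁ × p₂)/|p₁ × p₂|.
Here n̂_z ≈ -0.759; the vertex latitude is φ_max = arccos|n̂_z| ≈ 40.6°.
Check via Clairaut: cos φ_max = |cos φ₁| · sin C = cos(21.3°)·sin(54.5°) ≈ 0.759, again giving ≈ 40.6°.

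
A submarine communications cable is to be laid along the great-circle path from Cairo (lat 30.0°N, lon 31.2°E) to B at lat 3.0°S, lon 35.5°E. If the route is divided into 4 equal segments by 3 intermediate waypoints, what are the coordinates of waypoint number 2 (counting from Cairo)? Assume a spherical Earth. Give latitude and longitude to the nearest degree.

Write both endpoints as unit vectors p₁, p₂ with components (cos φ cos λ, cos φ sin λ, sin φ).
The central angle between the endpoints is δ = arccos(p₁·p₂) ≈ 0.580 rad (33.3°).
Interpolate at f = 2/4 with slerp weights a = sin((1−f)δ)/sin δ ≈ 0.522, b = sin(fδ)/sin δ ≈ 0.522.
p = a·p₁ + b·p₂ ≈ (0.811, 0.537, 0.234); φ = arcsin(p_z) ≈ 13.51°, λ = atan2(p_y, p_x) ≈ 33.50°.

≈ lat 14°N, lon 34°E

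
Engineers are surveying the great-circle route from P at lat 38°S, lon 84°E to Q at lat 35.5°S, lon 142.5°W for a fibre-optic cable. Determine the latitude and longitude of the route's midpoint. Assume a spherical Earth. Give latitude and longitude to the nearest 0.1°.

The haversine formula gives a central angle δ ≈ 1.655 rad (94.8°) between the endpoints.
Interpolate at f = 1/2 with slerp weights a = sin((1−f)δ)/sin δ ≈ 0.739, b = sin(fδ)/sin δ ≈ 0.739.
p = a·p₁ + b·p₂ ≈ (-0.416, 0.213, -0.884); φ = arcsin(p_z) ≈ -62.12°, λ = atan2(p_y, p_x) ≈ 152.92°.

≈ lat 62.1°S, lon 152.9°E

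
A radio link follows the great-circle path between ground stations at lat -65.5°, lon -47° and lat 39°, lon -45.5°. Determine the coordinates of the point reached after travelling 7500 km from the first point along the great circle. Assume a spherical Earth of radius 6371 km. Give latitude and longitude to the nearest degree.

Write both endpoints as unit vectors p₁, p₂ with components (cos φ cos λ, cos φ sin λ, sin φ).
The central angle between the endpoints is δ = arccos(p₁·p₂) ≈ 1.824 rad (104.5°). The total great-circle distance is δ·R ≈ 1.824 × 6371 ≈ 11621 km, so the target fraction is f = 7500/11621 ≈ 0.645.
Interpolate at f ≈ 0.645 with slerp weights a = sin((1−f)δ)/sin δ ≈ 0.622, b = sin(fδ)/sin δ ≈ 0.954.
p = a·p₁ + b·p₂ ≈ (0.696, -0.718, 0.034); φ = arcsin(p_z) ≈ 1.94°, λ = atan2(p_y, p_x) ≈ -45.89°.

≈ lat 2°, lon -46°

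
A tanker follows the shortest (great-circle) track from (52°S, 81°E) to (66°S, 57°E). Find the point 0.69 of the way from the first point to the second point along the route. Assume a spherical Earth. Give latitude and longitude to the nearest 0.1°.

≈ (62.2°S, 66.7°E)

The haversine formula gives a central angle δ ≈ 0.322 rad (18.4°) between the endpoints.
Interpolate at f = 0.69 with slerp weights a = sin((1−f)δ)/sin δ ≈ 0.315, b = sin(fδ)/sin δ ≈ 0.696.
p = a·p₁ + b·p₂ ≈ (0.185, 0.429, -0.884); φ = arcsin(p_z) ≈ -62.16°, λ = atan2(p_y, p_x) ≈ 66.72°.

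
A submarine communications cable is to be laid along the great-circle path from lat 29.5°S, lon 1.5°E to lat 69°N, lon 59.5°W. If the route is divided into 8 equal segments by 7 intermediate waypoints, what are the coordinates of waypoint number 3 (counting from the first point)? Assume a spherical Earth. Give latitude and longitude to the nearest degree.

≈ lat 9°N, lon 11°W

Convert each endpoint to a unit vector on the sphere (x = cos φ cos λ, y = cos φ sin λ, z = sin φ).
The central angle between the endpoints is δ = arccos(p₁·p₂) ≈ 1.884 rad (108.0°).
Interpolate at f = 3/8 with slerp weights a = sin((1−f)δ)/sin δ ≈ 0.971, b = sin(fδ)/sin δ ≈ 0.683.
p = a·p₁ + b·p₂ ≈ (0.969, -0.189, 0.159); φ = arcsin(p_z) ≈ 9.15°, λ = atan2(p_y, p_x) ≈ -11.02°.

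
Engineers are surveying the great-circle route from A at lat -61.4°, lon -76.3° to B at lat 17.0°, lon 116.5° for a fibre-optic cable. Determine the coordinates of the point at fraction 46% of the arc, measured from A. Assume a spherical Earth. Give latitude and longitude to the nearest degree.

≈ lat -55°, lon 131°

Convert each endpoint to a unit vector on the sphere (x = cos φ cos λ, y = cos φ sin λ, z = sin φ).
The central angle between the endpoints is δ = arccos(p₁·p₂) ≈ 2.351 rad (134.7°).
Interpolate at f = 0.46 with slerp weights a = sin((1−f)δ)/sin δ ≈ 1.343, b = sin(fδ)/sin δ ≈ 1.241.
p = a·p₁ + b·p₂ ≈ (-0.377, 0.438, -0.816); φ = arcsin(p_z) ≈ -54.70°, λ = atan2(p_y, p_x) ≈ 130.77°.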